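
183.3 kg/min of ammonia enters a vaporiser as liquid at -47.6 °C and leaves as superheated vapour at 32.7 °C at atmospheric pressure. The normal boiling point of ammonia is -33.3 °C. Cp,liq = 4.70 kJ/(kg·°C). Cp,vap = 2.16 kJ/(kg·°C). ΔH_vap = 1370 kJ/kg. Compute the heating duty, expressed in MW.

liquid -47.6→-33.3 °C: 67.21 kJ/kg
vaporisation at -33.3 °C: 1370 kJ/kg
vapour -33.3→32.7 °C: 142.56 kJ/kg
Δh = 67.21 + 1370 + 142.56 = 1579.8 kJ/kg
Q = ṁ·Δh = 183.3 kg/min × 1579.8 kJ/kg = 289570 kJ/min
|Q| = 4826.2 kW = 4.8262 MW

Q = 4.83 MW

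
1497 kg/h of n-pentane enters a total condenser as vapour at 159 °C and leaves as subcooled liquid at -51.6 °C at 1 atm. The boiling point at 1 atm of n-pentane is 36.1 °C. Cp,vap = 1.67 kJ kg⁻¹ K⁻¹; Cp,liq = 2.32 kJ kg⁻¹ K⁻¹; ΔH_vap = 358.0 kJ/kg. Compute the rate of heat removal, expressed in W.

Q_c = 319000 W

vapour 159→36.1 °C: -205.24 kJ/kg
condensation at 36.1 °C: -358 kJ/kg
liquid 36.1→-51.6 °C: -203.46 kJ/kg
Δh = -205.24 + -358 + -203.46 = -766.71 kJ/kg
Q = ṁ·Δh = 1497 kg/h × -766.71 kJ/kg = -1.1478e+06 kJ/h
|Q| = 318.82 kW = 318820 W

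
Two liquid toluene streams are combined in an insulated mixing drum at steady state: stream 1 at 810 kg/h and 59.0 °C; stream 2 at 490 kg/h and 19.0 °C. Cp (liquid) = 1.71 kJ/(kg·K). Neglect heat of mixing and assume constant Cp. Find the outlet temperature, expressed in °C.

Energy balance with Q = 0: Σ ṁᵢCp,ᵢ(T_out − Tᵢ) = 0
Σ ṁᵢCp,ᵢTᵢ = 810×1.71×59.0 + 490×1.71×19.0 = 97641
Σ ṁᵢCp,ᵢ = 810×1.71 + 490×1.71 = 2223
T_out = 97641 / 2223 = 43.923 °C

T_out = 43.9 °C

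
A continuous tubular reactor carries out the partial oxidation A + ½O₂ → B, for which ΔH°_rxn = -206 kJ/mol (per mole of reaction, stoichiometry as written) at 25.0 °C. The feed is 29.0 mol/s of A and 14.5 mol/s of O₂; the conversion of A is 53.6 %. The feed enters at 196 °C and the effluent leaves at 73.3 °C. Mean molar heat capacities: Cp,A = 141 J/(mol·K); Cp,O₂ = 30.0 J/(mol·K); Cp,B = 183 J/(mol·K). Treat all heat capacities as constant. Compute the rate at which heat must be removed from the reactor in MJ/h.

Extent of reaction ξ = 0.536 × 29.0 = 15.544 mol/s
Reaction term: ξ·ΔH°_rxn = 15.544 × -206 = -3202.1 kJ/s
Sensible, feed 196→25 °C: -773.6 kJ/s
Outlet flows (mol/s): A 13.456, O₂ 6.728, B 15.544
Sensible, products 25→73.3 °C: 238.78 kJ/s
Q = ΔH = -3736.9 kJ/s = -3736.9 kW
Heat removed = 13453 MJ/h

Q_out = 13500 MJ/h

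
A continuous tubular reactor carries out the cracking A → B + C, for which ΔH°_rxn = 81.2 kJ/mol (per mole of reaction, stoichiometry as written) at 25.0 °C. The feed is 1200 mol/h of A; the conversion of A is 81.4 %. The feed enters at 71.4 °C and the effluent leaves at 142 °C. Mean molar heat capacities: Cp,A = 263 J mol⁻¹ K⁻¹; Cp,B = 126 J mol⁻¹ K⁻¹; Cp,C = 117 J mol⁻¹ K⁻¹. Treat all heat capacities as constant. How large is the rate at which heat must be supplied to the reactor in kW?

Extent of reaction ξ = 0.814 × 1200 = 976.8 mol/h
Reaction term: ξ·ΔH°_rxn = 976.8 × 81.2 = 79316 kJ/h
Sensible, feed 71.4→25 °C: -14644 kJ/h
Outlet flows (mol/h): A 223.2, B 976.8, C 976.8
Sensible, products 25→142 °C: 34639 kJ/h
Q = ΔH = 99312 kJ/h = 27.587 kW
Heat supplied = 27.587 kW

Q_in = 27.6 kW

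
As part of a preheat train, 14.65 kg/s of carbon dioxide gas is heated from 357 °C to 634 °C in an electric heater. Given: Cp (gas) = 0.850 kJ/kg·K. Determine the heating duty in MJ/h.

Q = 12400 MJ/h

Q = ṁ·Cp·ΔT = 14.65 × 0.850 × (634 − 357) = 3449.3 kJ/s
Heating duty = 12418 MJ/h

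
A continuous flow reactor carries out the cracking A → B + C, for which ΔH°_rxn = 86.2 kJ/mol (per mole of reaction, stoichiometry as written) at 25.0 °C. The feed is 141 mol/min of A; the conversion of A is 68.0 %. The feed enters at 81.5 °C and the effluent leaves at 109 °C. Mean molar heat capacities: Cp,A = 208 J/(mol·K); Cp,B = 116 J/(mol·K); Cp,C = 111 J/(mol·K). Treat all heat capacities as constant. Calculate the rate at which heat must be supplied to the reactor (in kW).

Extent of reaction ξ = 0.680 × 141 = 95.88 mol/min
Reaction term: ξ·ΔH°_rxn = 95.88 × 86.2 = 8264.9 kJ/min
Sensible, feed 81.5→25 °C: -1657 kJ/min
Outlet flows (mol/min): A 45.12, B 95.88, C 95.88
Sensible, products 25→109 °C: 2616.6 kJ/min
Q = ΔH = 9224.4 kJ/min = 153.74 kW
Heat supplied = 153.74 kW

Q_in = 154 kW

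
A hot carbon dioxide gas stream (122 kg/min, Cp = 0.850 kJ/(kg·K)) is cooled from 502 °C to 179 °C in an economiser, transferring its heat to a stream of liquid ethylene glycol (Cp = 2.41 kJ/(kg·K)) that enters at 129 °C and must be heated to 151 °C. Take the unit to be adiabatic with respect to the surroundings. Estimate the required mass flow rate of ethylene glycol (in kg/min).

Heat released by hot stream: Q = 122 × 0.850 × (502 − 179) = 33495 kJ/min
Energy balance on cold side (adiabatic exchanger): Q = ṁ_c·Cp_c·(T_c,out − T_c,in)
ṁ_c = 33495 / [2.41 × (151 − 129)] = 631.74 kg/min

ṁ_c = 632 kg/min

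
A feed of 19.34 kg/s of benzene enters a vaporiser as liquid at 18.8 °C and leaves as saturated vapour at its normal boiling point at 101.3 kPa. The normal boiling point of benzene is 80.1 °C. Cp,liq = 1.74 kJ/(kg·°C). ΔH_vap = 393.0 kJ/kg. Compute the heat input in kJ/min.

liquid 18.8→80.1 °C: 106.66 kJ/kg
vaporisation at 80.1 °C: 393 kJ/kg
Δh = 106.66 + 393 = 499.66 kJ/kg
Q = ṁ·Δh = 19.34 kg/s × 499.66 kJ/kg = 9663.5 kJ/s
|Q| = 9663.5 kW = 579810 kJ/min

Q = 580000 kJ/min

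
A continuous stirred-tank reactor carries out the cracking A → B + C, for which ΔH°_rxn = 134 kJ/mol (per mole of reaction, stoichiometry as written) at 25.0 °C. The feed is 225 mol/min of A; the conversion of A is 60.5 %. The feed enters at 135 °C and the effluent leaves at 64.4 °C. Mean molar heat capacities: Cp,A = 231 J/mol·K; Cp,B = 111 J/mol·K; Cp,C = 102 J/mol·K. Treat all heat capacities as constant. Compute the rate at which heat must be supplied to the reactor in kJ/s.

Extent of reaction ξ = 0.605 × 225 = 136.12 mol/min
Reaction term: ξ·ΔH°_rxn = 136.12 × 134 = 18241 kJ/min
Sensible, feed 135→25 °C: -5717.2 kJ/min
Outlet flows (mol/min): A 88.875, B 136.12, C 136.12
Sensible, products 25→64.4 °C: 1951.3 kJ/min
Q = ΔH = 14475 kJ/min = 241.25 kW
Heat supplied = 241.25 kJ/s

Q_in = 241 kJ/s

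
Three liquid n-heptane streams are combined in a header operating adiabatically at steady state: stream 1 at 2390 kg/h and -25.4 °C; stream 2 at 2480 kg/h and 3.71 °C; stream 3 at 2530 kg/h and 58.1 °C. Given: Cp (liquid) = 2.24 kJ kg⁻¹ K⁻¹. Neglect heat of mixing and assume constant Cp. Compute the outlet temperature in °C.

No heat crosses the boundary, so H_out = H_in.
T_out = Σ ṁᵢCp,ᵢTᵢ / Σ ṁᵢCp,ᵢ
      = 213890 / 16576 = 12.904 °C

T_out = 12.9 °C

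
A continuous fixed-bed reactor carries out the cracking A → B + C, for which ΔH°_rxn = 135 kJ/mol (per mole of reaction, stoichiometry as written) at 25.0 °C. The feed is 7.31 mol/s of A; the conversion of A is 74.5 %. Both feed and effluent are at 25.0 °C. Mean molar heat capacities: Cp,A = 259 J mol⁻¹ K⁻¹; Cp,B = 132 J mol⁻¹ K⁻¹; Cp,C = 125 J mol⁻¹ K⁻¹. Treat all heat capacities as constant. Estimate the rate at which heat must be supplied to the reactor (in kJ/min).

Extent of reaction ξ = 0.745 × 7.31 = 5.4459 mol/s
Reaction term: ξ·ΔH°_rxn = 5.4459 × 135 = 735.2 kJ/s
Q = ΔH = 735.2 kJ/s = 735.2 kW
Heat supplied = 44112 kJ/min

Q_in = 44100 kJ/min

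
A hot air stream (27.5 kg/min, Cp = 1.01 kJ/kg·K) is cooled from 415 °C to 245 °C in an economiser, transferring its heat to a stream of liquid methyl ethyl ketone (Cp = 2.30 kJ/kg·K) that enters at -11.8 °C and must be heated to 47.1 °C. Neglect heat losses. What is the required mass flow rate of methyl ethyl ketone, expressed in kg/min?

ṁ_c = 34.9 kg/min

Heat released by hot stream: Q = 27.5 × 1.01 × (415 − 245) = 4721.8 kJ/min
Energy balance on cold side (adiabatic exchanger): Q = ṁ_c·Cp_c·(T_c,out − T_c,in)
ṁ_c = 4721.8 / [2.30 × (47.1 − -11.8)] = 34.855 kg/min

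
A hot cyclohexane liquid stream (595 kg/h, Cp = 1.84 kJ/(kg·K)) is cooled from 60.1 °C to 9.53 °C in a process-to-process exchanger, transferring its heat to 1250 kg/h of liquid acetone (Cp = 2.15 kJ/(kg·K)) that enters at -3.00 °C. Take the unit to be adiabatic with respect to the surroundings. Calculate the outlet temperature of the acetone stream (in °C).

T_c,out = 17.6 °C

Heat released by hot stream: Q = 595 × 1.84 × (60.1 − 9.53) = 55364 kJ/h
Energy balance on cold side (adiabatic exchanger): Q = ṁ_c·Cp_c·(T_c,out − T_c,in)
T_c,out = -3.00 + 55364/(1250 × 2.15) = 17.601 °C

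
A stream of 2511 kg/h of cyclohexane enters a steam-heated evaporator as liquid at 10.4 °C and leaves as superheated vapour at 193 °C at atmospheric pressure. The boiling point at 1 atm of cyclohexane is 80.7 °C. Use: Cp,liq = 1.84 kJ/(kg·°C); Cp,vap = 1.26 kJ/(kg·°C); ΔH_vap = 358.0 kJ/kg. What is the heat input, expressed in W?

liquid 10.4→80.7 °C: 129.35 kJ/kg
vaporisation at 80.7 °C: 358 kJ/kg
vapour 80.7→193 °C: 141.5 kJ/kg
Δh = 129.35 + 358 + 141.5 = 628.85 kJ/kg
Q = ṁ·Δh = 2511 kg/h × 628.85 kJ/kg = 1.579e+06 kJ/h
|Q| = 438.62 kW = 438620 W

Q = 439000 W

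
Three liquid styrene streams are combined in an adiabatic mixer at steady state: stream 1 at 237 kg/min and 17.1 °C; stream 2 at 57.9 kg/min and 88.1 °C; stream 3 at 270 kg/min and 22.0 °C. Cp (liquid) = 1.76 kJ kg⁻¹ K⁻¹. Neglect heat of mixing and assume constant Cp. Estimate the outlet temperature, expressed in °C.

T_out = 26.7 °C

Adiabatic, steady state ⇒ Σ ṁᵢCp,ᵢ(T_out − Tᵢ) = 0
Σ ṁᵢCp,ᵢTᵢ = 237×1.76×17.1 + 57.9×1.76×88.1 + 270×1.76×22.0 = 26565
Σ ṁᵢCp,ᵢ = 237×1.76 + 57.9×1.76 + 270×1.76 = 994.22
T_out = 26565 / 994.22 = 26.719 °C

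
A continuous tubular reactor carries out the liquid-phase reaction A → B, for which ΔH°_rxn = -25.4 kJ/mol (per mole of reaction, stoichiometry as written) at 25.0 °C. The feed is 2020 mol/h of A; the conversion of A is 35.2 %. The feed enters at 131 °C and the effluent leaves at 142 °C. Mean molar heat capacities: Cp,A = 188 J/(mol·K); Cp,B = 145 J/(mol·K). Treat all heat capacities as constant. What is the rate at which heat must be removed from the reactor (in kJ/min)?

Extent of reaction ξ = 0.352 × 2020 = 711.04 mol/h
Reaction term: ξ·ΔH°_rxn = 711.04 × -25.4 = -18060 kJ/h
Sensible, feed 131→25 °C: -40255 kJ/h
Outlet flows (mol/h): A 1309, B 711.04
Sensible, products 25→142 °C: 40855 kJ/h
Q = ΔH = -17460 kJ/h = -4.8501 kW
Heat removed = 291 kJ/min

Q_out = 291 kJ/min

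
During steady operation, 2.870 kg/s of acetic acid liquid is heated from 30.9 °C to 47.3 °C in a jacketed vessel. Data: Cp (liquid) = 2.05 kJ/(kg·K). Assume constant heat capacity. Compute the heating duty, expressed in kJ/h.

Q = 347000 kJ/h

Q = ṁ·Cp·ΔT = 2.870 × 2.05 × (47.3 − 30.9) = 96.489 kJ/s
Heating duty = 347360 kJ/h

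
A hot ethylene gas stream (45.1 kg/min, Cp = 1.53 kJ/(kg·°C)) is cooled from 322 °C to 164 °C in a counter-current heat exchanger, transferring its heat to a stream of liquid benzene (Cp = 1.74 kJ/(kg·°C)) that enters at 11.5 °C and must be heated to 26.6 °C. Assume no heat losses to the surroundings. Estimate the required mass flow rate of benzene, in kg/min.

ṁ_c = 415 kg/min

Heat released by hot stream: Q = 45.1 × 1.53 × (322 − 164) = 10902 kJ/min
Energy balance on cold side (adiabatic exchanger): Q = ṁ_c·Cp_c·(T_c,out − T_c,in)
ṁ_c = 10902 / [1.74 × (26.6 − 11.5)] = 414.95 kg/min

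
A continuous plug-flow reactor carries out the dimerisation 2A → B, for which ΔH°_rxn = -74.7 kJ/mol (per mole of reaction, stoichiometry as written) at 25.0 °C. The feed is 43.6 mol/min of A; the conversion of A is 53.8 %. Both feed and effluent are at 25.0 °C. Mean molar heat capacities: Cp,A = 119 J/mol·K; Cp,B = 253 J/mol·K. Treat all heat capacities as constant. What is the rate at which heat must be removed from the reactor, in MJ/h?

Extent of reaction ξ = 0.538 × 43.6 / 2 = 11.728 mol/min
Reaction term: ξ·ΔH°_rxn = 11.728 × -74.7 = -876.11 kJ/min
Q = ΔH = -876.11 kJ/min = -14.602 kW
Heat removed = 52.567 MJ/h

Q_out = 52.6 MJ/h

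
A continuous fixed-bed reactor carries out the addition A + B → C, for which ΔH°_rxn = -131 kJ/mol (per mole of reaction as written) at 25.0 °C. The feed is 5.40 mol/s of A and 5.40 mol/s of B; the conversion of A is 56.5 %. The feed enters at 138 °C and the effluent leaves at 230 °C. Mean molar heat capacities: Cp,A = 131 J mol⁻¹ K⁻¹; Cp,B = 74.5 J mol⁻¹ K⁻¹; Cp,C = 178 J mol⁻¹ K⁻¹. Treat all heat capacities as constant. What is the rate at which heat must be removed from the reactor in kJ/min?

Extent of reaction ξ = 0.565 × 5.40 = 3.051 mol/s
Reaction term: ξ·ΔH°_rxn = 3.051 × -131 = -399.68 kJ/s
Sensible, feed 138→25 °C: -125.4 kJ/s
Outlet flows (mol/s): A 2.349, B 2.349, C 3.051
Sensible, products 25→230 °C: 210.29 kJ/s
Q = ΔH = -314.79 kJ/s = -314.79 kW
Heat removed = 18887 kJ/min

Q_out = 18900 kJ/min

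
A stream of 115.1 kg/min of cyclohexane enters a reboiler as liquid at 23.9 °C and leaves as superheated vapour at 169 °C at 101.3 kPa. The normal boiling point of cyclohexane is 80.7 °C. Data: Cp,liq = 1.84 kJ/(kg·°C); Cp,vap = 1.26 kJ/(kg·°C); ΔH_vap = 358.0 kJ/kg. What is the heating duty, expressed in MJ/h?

liquid 23.9→80.7 °C: 104.51 kJ/kg
vaporisation at 80.7 °C: 358 kJ/kg
vapour 80.7→169 °C: 111.26 kJ/kg
Δh = 104.51 + 358 + 111.26 = 573.77 kJ/kg
Q = ṁ·Δh = 115.1 kg/min × 573.77 kJ/kg = 66041 kJ/min
|Q| = 1100.7 kW = 3962.5 MJ/h

Q = 3960 MJ/h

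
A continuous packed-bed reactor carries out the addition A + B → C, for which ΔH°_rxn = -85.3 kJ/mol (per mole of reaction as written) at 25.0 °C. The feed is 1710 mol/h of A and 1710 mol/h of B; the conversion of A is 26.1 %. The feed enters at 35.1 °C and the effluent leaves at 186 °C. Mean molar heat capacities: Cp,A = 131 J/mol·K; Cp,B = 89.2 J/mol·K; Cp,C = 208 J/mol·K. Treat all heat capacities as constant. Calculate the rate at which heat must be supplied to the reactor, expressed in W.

Q_in = 4960 W

Extent of reaction ξ = 0.261 × 1710 = 446.31 mol/h
Reaction term: ξ·ΔH°_rxn = 446.31 × -85.3 = -38070 kJ/h
Sensible, feed 35.1→25 °C: -3803.1 kJ/h
Outlet flows (mol/h): A 1263.7, B 1263.7, C 446.31
Sensible, products 25→186 °C: 59747 kJ/h
Q = ΔH = 17873 kJ/h = 4.9648 kW
Heat supplied = 4964.8 W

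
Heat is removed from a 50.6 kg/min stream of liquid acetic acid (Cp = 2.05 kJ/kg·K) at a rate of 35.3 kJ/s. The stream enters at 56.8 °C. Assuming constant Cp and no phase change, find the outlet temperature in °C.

Q = 35.3 kJ/s = 2118 kJ/min
ΔT = Q/(ṁ·Cp) = 2118/(50.6×2.05) = 20.418 K
T_out = 56.8 − 20.418 = 36.382 °C

T_out = 36.4 °C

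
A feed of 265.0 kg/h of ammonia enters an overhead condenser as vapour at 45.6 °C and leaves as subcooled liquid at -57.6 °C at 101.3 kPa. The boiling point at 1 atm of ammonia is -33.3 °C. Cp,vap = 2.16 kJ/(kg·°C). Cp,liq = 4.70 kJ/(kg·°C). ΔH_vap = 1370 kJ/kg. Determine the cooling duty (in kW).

Q_c = 122 kW

vapour 45.6→-33.3 °C: -170.42 kJ/kg
condensation at -33.3 °C: -1370 kJ/kg
liquid -33.3→-57.6 °C: -114.21 kJ/kg
Δh = -170.42 + -1370 + -114.21 = -1654.6 kJ/kg
Q = ṁ·Δh = 265.0 kg/h × -1654.6 kJ/kg = -438480 kJ/h
|Q| = 121.8 kW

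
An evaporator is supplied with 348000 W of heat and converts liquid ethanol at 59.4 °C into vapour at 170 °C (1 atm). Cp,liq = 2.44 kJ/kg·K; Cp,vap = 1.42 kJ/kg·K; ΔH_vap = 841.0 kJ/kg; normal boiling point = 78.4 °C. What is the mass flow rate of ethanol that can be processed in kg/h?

Δh = 2.44×(78.4−59.4) + 841.0 + 1.42×(170−78.4) = 1017.4 kJ/kg
Q = 348000 W = 348 kJ/s = 1.2528e+06 kJ/h
ṁ = Q/Δh = 1.2528e+06 / 1017.4 = 1231.3 kg/h

ṁ = 1230 kg/h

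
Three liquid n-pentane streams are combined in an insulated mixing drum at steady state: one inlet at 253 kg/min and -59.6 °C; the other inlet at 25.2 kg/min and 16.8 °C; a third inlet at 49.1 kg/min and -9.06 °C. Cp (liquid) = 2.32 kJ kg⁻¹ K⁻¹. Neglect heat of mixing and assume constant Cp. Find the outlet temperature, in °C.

T_out = -46.1 °C

No heat crosses the boundary, so H_out = H_in.
T_out = Σ ṁᵢCp,ᵢTᵢ / Σ ṁᵢCp,ᵢ
      = -35033 / 759.34 = -46.136 °C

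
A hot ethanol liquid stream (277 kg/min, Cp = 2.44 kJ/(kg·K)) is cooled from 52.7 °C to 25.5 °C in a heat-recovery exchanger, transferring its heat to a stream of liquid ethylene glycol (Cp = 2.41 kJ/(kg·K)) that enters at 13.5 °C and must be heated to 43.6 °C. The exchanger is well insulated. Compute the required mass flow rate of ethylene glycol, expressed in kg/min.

ṁ_c = 253 kg/min

Heat released by hot stream: Q = 277 × 2.44 × (52.7 − 25.5) = 18384 kJ/min
Energy balance on cold side (adiabatic exchanger): Q = ṁ_c·Cp_c·(T_c,out − T_c,in)
ṁ_c = 18384 / [2.41 × (43.6 − 13.5)] = 253.43 kg/min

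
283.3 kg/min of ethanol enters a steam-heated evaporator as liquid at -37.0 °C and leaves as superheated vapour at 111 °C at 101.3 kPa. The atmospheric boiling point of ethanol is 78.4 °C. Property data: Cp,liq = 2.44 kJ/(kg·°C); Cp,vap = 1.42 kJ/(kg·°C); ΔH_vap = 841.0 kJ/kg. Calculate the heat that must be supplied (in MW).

liquid -37.0→78.4 °C: 281.58 kJ/kg
vaporisation at 78.4 °C: 841 kJ/kg
vapour 78.4→111 °C: 46.292 kJ/kg
Δh = 281.58 + 841 + 46.292 = 1168.9 kJ/kg
Q = ṁ·Δh = 283.3 kg/min × 1168.9 kJ/kg = 331140 kJ/min
|Q| = 5519 kW = 5.519 MW

Q = 5.52 MW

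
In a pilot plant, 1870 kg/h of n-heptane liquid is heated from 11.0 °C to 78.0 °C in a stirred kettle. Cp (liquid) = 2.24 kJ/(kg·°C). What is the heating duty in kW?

Q = 78.0 kW

Q = ṁ·Cp·ΔT = 1870 × 2.24 × (78.0 − 11.0) = 280650 kJ/h
Converting: 280650 / 3600 s = 77.958 kW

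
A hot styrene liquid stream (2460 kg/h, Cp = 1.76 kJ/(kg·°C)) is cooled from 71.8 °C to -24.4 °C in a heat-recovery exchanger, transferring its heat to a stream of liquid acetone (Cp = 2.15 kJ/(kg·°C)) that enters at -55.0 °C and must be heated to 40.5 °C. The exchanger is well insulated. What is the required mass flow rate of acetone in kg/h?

Heat released by hot stream: Q = 2460 × 1.76 × (71.8 − -24.4) = 416510 kJ/h
Energy balance on cold side (adiabatic exchanger): Q = ṁ_c·Cp_c·(T_c,out − T_c,in)
ṁ_c = 416510 / [2.15 × (40.5 − -55.0)] = 2028.5 kg/h

ṁ_c = 2030 kg/h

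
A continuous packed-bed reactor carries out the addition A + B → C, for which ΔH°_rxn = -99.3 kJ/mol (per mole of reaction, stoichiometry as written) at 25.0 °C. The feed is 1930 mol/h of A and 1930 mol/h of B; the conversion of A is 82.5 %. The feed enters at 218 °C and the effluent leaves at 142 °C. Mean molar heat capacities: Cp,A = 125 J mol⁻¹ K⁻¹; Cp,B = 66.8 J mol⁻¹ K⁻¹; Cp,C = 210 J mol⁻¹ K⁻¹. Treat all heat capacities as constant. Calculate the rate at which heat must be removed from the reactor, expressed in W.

Q_out = 50800 W

Extent of reaction ξ = 0.825 × 1930 = 1592.2 mol/h
Reaction term: ξ·ΔH°_rxn = 1592.2 × -99.3 = -158110 kJ/h
Sensible, feed 218→25 °C: -71444 kJ/h
Outlet flows (mol/h): A 337.75, B 337.75, C 1592.2
Sensible, products 25→142 °C: 46701 kJ/h
Q = ΔH = -182850 kJ/h = -50.793 kW
Heat removed = 50793 W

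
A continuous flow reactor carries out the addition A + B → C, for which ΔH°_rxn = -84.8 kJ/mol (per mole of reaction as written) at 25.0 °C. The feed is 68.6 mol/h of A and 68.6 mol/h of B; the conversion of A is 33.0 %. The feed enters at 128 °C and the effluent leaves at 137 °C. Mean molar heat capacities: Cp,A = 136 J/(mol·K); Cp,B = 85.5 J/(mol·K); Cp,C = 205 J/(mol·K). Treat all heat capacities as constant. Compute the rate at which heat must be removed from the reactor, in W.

Extent of reaction ξ = 0.330 × 68.6 = 22.638 mol/h
Reaction term: ξ·ΔH°_rxn = 22.638 × -84.8 = -1919.7 kJ/h
Sensible, feed 128→25 °C: -1565.1 kJ/h
Outlet flows (mol/h): A 45.962, B 45.962, C 22.638
Sensible, products 25→137 °C: 1660 kJ/h
Q = ΔH = -1824.8 kJ/h = -0.50688 kW
Heat removed = 506.88 W

Q_out = 507 W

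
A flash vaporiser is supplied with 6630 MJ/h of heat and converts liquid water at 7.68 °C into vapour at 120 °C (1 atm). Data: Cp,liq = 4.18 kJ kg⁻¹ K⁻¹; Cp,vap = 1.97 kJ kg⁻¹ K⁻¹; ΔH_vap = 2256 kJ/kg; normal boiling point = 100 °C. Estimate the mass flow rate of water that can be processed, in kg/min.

Δh = 4.18×(100−7.68) + 2256 + 1.97×(120−100) = 2681.3 kJ/kg
Q = 6630 MJ/h = 1841.7 kJ/s = 110500 kJ/min
ṁ = Q/Δh = 110500 / 2681.3 = 41.211 kg/min

ṁ = 41.2 kg/min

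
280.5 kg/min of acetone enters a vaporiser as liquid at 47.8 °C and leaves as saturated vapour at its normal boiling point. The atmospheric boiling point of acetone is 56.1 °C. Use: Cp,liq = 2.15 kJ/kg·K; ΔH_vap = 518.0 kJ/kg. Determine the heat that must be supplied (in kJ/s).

Q = 2510 kJ/s

liquid 47.8→56.1 °C: 17.845 kJ/kg
vaporisation at 56.1 °C: 518 kJ/kg
Δh = 17.845 + 518 = 535.85 kJ/kg
Q = ṁ·Δh = 280.5 kg/min × 535.85 kJ/kg = 150300 kJ/min
|Q| = 2505.1 kW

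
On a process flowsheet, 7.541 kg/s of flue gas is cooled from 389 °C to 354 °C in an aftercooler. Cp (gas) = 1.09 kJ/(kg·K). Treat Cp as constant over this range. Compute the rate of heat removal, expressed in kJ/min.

Q = ṁ·Cp·ΔT = 7.541 × 1.09 × (354 − 389) = -287.69 kJ/s
Cooling duty = 17261 kJ/min

Q_c = 17300 kJ/min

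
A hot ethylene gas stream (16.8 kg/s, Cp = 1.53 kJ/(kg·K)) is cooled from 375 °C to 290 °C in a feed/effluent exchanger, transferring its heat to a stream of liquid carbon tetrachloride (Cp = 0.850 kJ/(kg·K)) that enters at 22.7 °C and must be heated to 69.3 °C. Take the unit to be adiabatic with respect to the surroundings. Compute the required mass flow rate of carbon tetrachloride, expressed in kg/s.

ṁ_c = 55.2 kg/s

Heat released by hot stream: Q = 16.8 × 1.53 × (375 − 290) = 2184.8 kJ/s
Energy balance on cold side (adiabatic exchanger): Q = ṁ_c·Cp_c·(T_c,out − T_c,in)
ṁ_c = 2184.8 / [0.850 × (69.3 − 22.7)] = 55.159 kg/s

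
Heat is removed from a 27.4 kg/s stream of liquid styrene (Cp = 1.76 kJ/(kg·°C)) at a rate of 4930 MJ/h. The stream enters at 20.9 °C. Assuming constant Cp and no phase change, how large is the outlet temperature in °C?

Q = 4930 MJ/h = 1369.4 kJ/s
ΔT = Q/(ṁ·Cp) = 1369.4/(27.4×1.76) = 28.398 K
T_out = 20.9 − 28.398 = -7.4976 °C

T_out = -7.50 °C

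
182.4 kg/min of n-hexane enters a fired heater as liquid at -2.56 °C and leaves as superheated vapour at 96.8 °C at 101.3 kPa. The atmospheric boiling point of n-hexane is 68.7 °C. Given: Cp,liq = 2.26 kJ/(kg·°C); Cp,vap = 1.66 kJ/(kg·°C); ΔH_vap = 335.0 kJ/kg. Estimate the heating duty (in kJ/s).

liquid -2.56→68.7 °C: 161.05 kJ/kg
vaporisation at 68.7 °C: 335 kJ/kg
vapour 68.7→96.8 °C: 46.646 kJ/kg
Δh = 161.05 + 335 + 46.646 = 542.69 kJ/kg
Q = ṁ·Δh = 182.4 kg/min × 542.69 kJ/kg = 98987 kJ/min
|Q| = 1649.8 kW

Q = 1650 kJ/s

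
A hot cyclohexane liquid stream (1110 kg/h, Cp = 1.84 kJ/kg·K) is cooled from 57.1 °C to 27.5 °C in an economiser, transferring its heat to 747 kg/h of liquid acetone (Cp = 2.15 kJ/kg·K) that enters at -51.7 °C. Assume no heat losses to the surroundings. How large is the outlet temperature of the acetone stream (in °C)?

Heat released by hot stream: Q = 1110 × 1.84 × (57.1 − 27.5) = 60455 kJ/h
Energy balance on cold side (adiabatic exchanger): Q = ṁ_c·Cp_c·(T_c,out − T_c,in)
T_c,out = -51.7 + 60455/(747 × 2.15) = -14.058 °C

T_c,out = -14.1 °C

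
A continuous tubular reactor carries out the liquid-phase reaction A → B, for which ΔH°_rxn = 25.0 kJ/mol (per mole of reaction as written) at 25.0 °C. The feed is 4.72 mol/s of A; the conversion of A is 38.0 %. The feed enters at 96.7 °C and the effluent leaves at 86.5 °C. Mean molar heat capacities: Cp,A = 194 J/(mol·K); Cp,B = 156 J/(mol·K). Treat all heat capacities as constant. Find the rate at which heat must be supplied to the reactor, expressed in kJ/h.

Extent of reaction ξ = 0.380 × 4.72 = 1.7936 mol/s
Reaction term: ξ·ΔH°_rxn = 1.7936 × 25.0 = 44.84 kJ/s
Sensible, feed 96.7→25 °C: -65.654 kJ/s
Outlet flows (mol/s): A 2.9264, B 1.7936
Sensible, products 25→86.5 °C: 52.123 kJ/s
Q = ΔH = 31.308 kJ/s = 31.308 kW
Heat supplied = 112710 kJ/h

Q_in = 113000 kJ/h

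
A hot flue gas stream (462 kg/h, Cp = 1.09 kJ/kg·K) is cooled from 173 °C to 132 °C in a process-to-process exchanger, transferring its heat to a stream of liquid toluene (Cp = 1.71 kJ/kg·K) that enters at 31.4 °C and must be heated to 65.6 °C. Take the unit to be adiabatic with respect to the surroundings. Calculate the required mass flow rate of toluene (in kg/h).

ṁ_c = 353 kg/h

Heat released by hot stream: Q = 462 × 1.09 × (173 − 132) = 20647 kJ/h
Energy balance on cold side (adiabatic exchanger): Q = ṁ_c·Cp_c·(T_c,out − T_c,in)
ṁ_c = 20647 / [1.71 × (65.6 − 31.4)] = 353.05 kg/h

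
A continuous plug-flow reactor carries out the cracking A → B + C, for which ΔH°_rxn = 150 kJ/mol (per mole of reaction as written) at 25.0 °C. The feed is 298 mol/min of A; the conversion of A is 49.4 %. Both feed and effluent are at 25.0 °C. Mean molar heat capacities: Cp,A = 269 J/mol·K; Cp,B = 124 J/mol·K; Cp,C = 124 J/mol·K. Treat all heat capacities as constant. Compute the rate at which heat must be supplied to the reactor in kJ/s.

Q_in = 368 kJ/s

Extent of reaction ξ = 0.494 × 298 = 147.21 mol/min
Reaction term: ξ·ΔH°_rxn = 147.21 × 150 = 22082 kJ/min
Q = ΔH = 22082 kJ/min = 368.03 kW
Heat supplied = 368.03 kJ/s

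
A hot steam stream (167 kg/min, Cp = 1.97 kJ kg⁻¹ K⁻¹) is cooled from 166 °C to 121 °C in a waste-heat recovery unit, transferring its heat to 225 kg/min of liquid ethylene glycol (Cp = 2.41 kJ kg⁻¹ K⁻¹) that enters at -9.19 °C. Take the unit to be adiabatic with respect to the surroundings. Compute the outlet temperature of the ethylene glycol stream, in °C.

Heat released by hot stream: Q = 167 × 1.97 × (166 − 121) = 14805 kJ/min
Energy balance on cold side (adiabatic exchanger): Q = ṁ_c·Cp_c·(T_c,out − T_c,in)
T_c,out = -9.19 + 14805/(225 × 2.41) = 18.112 °C

T_c,out = 18.1 °C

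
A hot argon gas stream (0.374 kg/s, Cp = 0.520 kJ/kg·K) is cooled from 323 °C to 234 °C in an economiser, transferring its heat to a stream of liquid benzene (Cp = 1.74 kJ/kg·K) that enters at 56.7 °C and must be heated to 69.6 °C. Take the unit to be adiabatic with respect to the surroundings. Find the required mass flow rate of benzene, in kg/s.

Heat released by hot stream: Q = 0.374 × 0.520 × (323 − 234) = 17.309 kJ/s
Energy balance on cold side (adiabatic exchanger): Q = ṁ_c·Cp_c·(T_c,out − T_c,in)
ṁ_c = 17.309 / [1.74 × (69.6 − 56.7)] = 0.77113 kg/s

ṁ_c = 0.771 kg/s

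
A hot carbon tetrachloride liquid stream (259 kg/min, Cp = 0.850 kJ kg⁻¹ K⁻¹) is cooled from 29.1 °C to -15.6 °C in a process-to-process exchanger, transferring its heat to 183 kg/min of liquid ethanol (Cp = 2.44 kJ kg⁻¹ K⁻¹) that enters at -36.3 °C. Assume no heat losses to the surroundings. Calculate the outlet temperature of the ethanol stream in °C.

T_c,out = -14.3 °C

Heat released by hot stream: Q = 259 × 0.850 × (29.1 − -15.6) = 9840.7 kJ/min
Energy balance on cold side (adiabatic exchanger): Q = ṁ_c·Cp_c·(T_c,out − T_c,in)
T_c,out = -36.3 + 9840.7/(183 × 2.44) = -14.261 °C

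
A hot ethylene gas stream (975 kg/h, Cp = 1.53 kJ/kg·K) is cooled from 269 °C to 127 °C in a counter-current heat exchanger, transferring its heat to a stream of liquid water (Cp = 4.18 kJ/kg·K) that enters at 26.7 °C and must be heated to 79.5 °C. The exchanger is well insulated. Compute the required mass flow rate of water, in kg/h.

ṁ_c = 960 kg/h

Heat released by hot stream: Q = 975 × 1.53 × (269 − 127) = 211830 kJ/h
Energy balance on cold side (adiabatic exchanger): Q = ṁ_c·Cp_c·(T_c,out − T_c,in)
ṁ_c = 211830 / [4.18 × (79.5 − 26.7)] = 959.79 kg/h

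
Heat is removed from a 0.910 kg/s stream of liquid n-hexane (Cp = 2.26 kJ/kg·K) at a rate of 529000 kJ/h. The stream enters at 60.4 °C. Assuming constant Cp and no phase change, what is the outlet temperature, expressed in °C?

T_out = -11.1 °C

Q = 529000 kJ/h = 146.94 kJ/s
ΔT = Q/(ṁ·Cp) = 146.94/(0.910×2.26) = 71.45 K
T_out = 60.4 − 71.45 = -11.05 °C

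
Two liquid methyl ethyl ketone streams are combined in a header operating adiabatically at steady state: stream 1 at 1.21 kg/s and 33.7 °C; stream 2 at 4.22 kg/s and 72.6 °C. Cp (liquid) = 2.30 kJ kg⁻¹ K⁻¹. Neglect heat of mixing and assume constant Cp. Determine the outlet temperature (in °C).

Energy balance with Q = 0: Σ ṁᵢCp,ᵢ(T_out − Tᵢ) = 0
Σ ṁᵢCp,ᵢTᵢ = 1.21×2.30×33.7 + 4.22×2.30×72.6 = 798.44
Σ ṁᵢCp,ᵢ = 1.21×2.30 + 4.22×2.30 = 12.489
T_out = 798.44 / 12.489 = 63.932 °C

T_out = 63.9 °C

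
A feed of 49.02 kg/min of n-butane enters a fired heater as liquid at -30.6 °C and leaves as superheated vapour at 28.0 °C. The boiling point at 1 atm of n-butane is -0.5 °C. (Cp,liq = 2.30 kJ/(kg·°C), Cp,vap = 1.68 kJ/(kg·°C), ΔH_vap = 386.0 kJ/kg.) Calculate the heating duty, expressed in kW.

Q = 411 kW

liquid -30.6→-0.5 °C: 69.23 kJ/kg
vaporisation at -0.5 °C: 386 kJ/kg
vapour -0.5→28.0 °C: 47.88 kJ/kg
Δh = 69.23 + 386 + 47.88 = 503.11 kJ/kg
Q = ṁ·Δh = 49.02 kg/min × 503.11 kJ/kg = 24662 kJ/min
|Q| = 411.04 kW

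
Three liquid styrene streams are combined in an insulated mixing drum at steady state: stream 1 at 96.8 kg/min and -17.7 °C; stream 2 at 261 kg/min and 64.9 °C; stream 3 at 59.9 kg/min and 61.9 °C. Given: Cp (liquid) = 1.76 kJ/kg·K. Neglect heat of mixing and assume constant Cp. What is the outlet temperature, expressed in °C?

T_out = 45.3 °C

Energy balance with Q = 0: Σ ṁᵢCp,ᵢ(T_out − Tᵢ) = 0
Σ ṁᵢCp,ᵢTᵢ = 96.8×1.76×-17.7 + 261×1.76×64.9 + 59.9×1.76×61.9 = 33323
Σ ṁᵢCp,ᵢ = 96.8×1.76 + 261×1.76 + 59.9×1.76 = 735.15
T_out = 33323 / 735.15 = 45.328 °C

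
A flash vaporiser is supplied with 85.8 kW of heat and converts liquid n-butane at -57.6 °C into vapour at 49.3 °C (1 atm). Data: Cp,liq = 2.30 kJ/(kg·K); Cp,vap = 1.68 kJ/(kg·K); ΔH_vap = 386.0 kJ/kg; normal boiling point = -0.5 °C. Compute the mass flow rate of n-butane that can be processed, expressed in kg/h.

ṁ = 514 kg/h

Δh = 2.30×(-0.5−-57.6) + 386.0 + 1.68×(49.3−-0.5) = 600.99 kJ/kg
Q = 85.8 kW = 85.8 kJ/s = 308880 kJ/h
ṁ = Q/Δh = 308880 / 600.99 = 513.95 kg/h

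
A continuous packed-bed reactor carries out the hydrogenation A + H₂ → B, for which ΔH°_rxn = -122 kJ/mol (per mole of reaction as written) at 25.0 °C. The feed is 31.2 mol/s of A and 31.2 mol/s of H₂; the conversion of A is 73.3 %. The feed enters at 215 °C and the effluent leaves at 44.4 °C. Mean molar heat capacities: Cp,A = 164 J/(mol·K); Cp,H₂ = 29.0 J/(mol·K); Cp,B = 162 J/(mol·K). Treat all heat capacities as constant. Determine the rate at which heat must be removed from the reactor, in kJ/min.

Extent of reaction ξ = 0.733 × 31.2 = 22.87 mol/s
Reaction term: ξ·ΔH°_rxn = 22.87 × -122 = -2790.1 kJ/s
Sensible, feed 215→25 °C: -1144.1 kJ/s
Outlet flows (mol/s): A 8.3304, H₂ 8.3304, B 22.87
Sensible, products 25→44.4 °C: 103.07 kJ/s
Q = ΔH = -3831.1 kJ/s = -3831.1 kW
Heat removed = 229870 kJ/min

Q_out = 230000 kJ/min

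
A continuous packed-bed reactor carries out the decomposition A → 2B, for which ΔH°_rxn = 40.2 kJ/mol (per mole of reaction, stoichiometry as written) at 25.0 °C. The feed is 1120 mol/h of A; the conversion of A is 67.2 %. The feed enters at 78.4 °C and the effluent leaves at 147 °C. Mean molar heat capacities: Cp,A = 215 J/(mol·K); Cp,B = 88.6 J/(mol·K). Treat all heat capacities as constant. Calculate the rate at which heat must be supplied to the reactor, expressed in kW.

Extent of reaction ξ = 0.672 × 1120 = 752.64 mol/h
Reaction term: ξ·ΔH°_rxn = 752.64 × 40.2 = 30256 kJ/h
Sensible, feed 78.4→25 °C: -12859 kJ/h
Outlet flows (mol/h): A 367.36, B 1505.3
Sensible, products 25→147 °C: 25907 kJ/h
Q = ΔH = 43304 kJ/h = 12.029 kW
Heat supplied = 12.029 kW

Q_in = 12.0 kW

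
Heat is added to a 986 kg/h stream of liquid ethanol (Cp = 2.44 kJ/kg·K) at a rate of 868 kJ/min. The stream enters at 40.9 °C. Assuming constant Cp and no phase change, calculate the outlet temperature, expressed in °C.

Q = 868 kJ/min = 52080 kJ/h
ΔT = Q/(ṁ·Cp) = 52080/(986×2.44) = 21.647 K
T_out = 40.9 + 21.647 = 62.547 °C

T_out = 62.5 °C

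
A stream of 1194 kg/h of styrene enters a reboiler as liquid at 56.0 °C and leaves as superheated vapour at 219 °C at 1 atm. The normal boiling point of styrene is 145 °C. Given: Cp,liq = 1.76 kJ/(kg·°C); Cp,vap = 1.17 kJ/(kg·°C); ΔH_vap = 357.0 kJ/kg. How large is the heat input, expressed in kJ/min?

liquid 56.0→145 °C: 156.64 kJ/kg
vaporisation at 145 °C: 357 kJ/kg
vapour 145→219 °C: 86.58 kJ/kg
Δh = 156.64 + 357 + 86.58 = 600.22 kJ/kg
Q = ṁ·Δh = 1194 kg/h × 600.22 kJ/kg = 716660 kJ/h
|Q| = 199.07 kW = 11944 kJ/min

Q = 11900 kJ/min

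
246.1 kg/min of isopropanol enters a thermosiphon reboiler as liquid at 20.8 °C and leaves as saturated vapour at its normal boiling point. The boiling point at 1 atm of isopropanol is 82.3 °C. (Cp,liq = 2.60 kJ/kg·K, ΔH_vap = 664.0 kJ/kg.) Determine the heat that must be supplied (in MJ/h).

Q = 12200 MJ/h

liquid 20.8→82.3 °C: 159.9 kJ/kg
vaporisation at 82.3 °C: 664 kJ/kg
Δh = 159.9 + 664 = 823.9 kJ/kg
Q = ṁ·Δh = 246.1 kg/min × 823.9 kJ/kg = 202760 kJ/min
|Q| = 3379.4 kW = 12166 MJ/h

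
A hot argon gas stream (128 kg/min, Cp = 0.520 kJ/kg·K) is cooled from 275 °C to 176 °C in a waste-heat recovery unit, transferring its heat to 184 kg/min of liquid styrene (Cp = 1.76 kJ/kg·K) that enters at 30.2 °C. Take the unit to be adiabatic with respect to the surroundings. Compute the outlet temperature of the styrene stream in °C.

T_c,out = 50.5 °C

Heat released by hot stream: Q = 128 × 0.520 × (275 − 176) = 6589.4 kJ/min
Energy balance on cold side (adiabatic exchanger): Q = ṁ_c·Cp_c·(T_c,out − T_c,in)
T_c,out = 30.2 + 6589.4/(184 × 1.76) = 50.548 °C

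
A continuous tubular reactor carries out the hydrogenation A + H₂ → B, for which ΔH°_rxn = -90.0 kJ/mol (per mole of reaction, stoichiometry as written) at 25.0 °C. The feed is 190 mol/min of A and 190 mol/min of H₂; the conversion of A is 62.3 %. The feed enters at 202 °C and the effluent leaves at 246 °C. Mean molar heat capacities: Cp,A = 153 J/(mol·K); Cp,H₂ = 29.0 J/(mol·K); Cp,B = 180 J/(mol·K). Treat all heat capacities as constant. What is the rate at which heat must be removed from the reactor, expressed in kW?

Extent of reaction ξ = 0.623 × 190 = 118.37 mol/min
Reaction term: ξ·ΔH°_rxn = 118.37 × -90.0 = -10653 kJ/min
Sensible, feed 202→25 °C: -6120.7 kJ/min
Outlet flows (mol/min): A 71.63, H₂ 71.63, B 118.37
Sensible, products 25→246 °C: 7589.9 kJ/min
Q = ΔH = -9184.1 kJ/min = -153.07 kW
Heat removed = 153.07 kW

Q_out = 153 kW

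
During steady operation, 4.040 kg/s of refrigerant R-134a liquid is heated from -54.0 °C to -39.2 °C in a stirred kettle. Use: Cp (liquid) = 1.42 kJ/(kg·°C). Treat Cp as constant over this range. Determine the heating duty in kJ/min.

Q = ṁ·Cp·ΔT = 4.040 × 1.42 × (-39.2 − -54.0) = 84.905 kJ/s
Heating duty = 5094.3 kJ/min

Q = 5090 kJ/min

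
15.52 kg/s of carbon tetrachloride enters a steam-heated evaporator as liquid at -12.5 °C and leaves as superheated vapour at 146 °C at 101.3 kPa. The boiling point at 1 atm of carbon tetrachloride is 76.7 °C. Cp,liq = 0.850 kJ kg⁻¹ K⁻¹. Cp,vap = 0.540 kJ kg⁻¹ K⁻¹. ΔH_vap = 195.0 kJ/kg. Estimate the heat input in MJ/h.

liquid -12.5→76.7 °C: 75.82 kJ/kg
vaporisation at 76.7 °C: 195 kJ/kg
vapour 76.7→146 °C: 37.422 kJ/kg
Δh = 75.82 + 195 + 37.422 = 308.24 kJ/kg
Q = ṁ·Δh = 15.52 kg/s × 308.24 kJ/kg = 4783.9 kJ/s
|Q| = 4783.9 kW = 17222 MJ/h

Q = 17200 MJ/h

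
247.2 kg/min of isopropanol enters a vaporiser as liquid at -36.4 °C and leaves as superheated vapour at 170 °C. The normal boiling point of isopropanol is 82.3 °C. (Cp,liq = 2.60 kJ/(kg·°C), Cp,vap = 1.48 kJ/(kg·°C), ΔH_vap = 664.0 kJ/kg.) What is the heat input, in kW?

Q = 4540 kW

liquid -36.4→82.3 °C: 308.62 kJ/kg
vaporisation at 82.3 °C: 664 kJ/kg
vapour 82.3→170 °C: 129.8 kJ/kg
Δh = 308.62 + 664 + 129.8 = 1102.4 kJ/kg
Q = ṁ·Δh = 247.2 kg/min × 1102.4 kJ/kg = 272520 kJ/min
|Q| = 4542 kW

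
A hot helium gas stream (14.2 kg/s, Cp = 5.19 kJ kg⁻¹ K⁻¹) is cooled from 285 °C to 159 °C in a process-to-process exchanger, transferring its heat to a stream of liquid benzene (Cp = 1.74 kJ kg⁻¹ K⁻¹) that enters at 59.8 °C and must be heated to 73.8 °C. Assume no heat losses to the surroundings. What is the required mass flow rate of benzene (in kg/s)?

ṁ_c = 381 kg/s

Heat released by hot stream: Q = 14.2 × 5.19 × (285 − 159) = 9285.9 kJ/s
Energy balance on cold side (adiabatic exchanger): Q = ṁ_c·Cp_c·(T_c,out − T_c,in)
ṁ_c = 9285.9 / [1.74 × (73.8 − 59.8)] = 381.2 kg/s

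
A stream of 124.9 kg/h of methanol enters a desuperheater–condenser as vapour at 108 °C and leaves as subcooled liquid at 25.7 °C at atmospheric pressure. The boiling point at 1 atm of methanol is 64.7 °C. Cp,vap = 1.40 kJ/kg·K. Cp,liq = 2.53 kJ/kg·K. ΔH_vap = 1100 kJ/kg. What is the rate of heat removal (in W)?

vapour 108→64.7 °C: -60.62 kJ/kg
condensation at 64.7 °C: -1100 kJ/kg
liquid 64.7→25.7 °C: -98.67 kJ/kg
Δh = -60.62 + -1100 + -98.67 = -1259.3 kJ/kg
Q = ṁ·Δh = 124.9 kg/h × -1259.3 kJ/kg = -157290 kJ/h
|Q| = 43.69 kW = 43690 W

Q_c = 43700 W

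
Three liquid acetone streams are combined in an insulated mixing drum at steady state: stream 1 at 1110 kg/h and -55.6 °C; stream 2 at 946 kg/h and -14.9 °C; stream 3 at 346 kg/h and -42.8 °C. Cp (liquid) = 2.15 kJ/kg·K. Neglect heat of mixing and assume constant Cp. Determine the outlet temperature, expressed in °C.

T_out = -37.7 °C

No heat crosses the boundary, so H_out = H_in.
Σ ṁᵢCp,ᵢTᵢ = 1110×2.15×-55.6 + 946×2.15×-14.9 + 346×2.15×-42.8 = -194830
Σ ṁᵢCp,ᵢ = 1110×2.15 + 946×2.15 + 346×2.15 = 5164.3
T_out = -194830 / 5164.3 = -37.727 °C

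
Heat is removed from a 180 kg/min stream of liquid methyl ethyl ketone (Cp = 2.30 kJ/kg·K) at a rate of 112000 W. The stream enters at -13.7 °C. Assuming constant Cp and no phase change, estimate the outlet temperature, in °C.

T_out = -29.9 °C

Q = 112000 W = 6720 kJ/min
ΔT = Q/(ṁ·Cp) = 6720/(180×2.30) = 16.232 K
T_out = -13.7 − 16.232 = -29.932 °C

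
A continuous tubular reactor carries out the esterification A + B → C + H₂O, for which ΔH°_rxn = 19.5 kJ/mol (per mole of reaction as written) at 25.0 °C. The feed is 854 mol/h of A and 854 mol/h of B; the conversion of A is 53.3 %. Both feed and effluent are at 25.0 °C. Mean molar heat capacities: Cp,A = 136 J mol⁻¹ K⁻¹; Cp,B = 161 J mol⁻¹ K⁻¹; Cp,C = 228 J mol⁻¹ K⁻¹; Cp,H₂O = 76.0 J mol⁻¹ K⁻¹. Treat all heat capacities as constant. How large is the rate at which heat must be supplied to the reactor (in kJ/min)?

Q_in = 148 kJ/min

Extent of reaction ξ = 0.533 × 854 = 455.18 mol/h
Reaction term: ξ·ΔH°_rxn = 455.18 × 19.5 = 8876 kJ/h
Q = ΔH = 8876 kJ/h = 2.4656 kW
Heat supplied = 147.93 kJ/min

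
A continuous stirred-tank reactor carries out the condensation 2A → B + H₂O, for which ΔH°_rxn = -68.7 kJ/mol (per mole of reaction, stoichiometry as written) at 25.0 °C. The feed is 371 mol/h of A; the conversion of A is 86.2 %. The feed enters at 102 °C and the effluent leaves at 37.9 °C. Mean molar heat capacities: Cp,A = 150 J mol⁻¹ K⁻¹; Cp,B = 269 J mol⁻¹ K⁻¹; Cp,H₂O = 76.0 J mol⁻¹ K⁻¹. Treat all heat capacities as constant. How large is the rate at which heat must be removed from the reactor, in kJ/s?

Extent of reaction ξ = 0.862 × 371 / 2 = 159.9 mol/h
Reaction term: ξ·ΔH°_rxn = 159.9 × -68.7 = -10985 kJ/h
Sensible, feed 102→25 °C: -4285.1 kJ/h
Outlet flows (mol/h): A 51.198, B 159.9, H₂O 159.9
Sensible, products 25→37.9 °C: 810.71 kJ/h
Q = ΔH = -14460 kJ/h = -4.0165 kW
Heat removed = 4.0165 kJ/s

Q_out = 4.02 kJ/s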